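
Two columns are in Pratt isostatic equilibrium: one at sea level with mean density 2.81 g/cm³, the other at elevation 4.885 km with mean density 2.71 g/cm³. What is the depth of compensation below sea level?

ρ_ref D = ρ (D + h) → D (ρ_ref − ρ) = ρ h.
D = ρ h/(ρ_ref − ρ) = 2.71 × 4.885 km/(2.81 − 2.71) = 132 km.

132 km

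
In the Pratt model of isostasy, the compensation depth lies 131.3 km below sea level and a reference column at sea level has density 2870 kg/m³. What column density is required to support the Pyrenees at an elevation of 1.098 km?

Pratt balance: ρ_ref D = ρ (D + h).
ρ = ρ_ref D/(D + h) = 2870 × 131.3 km/(131.3 km + 1.098 km) = 2850 kg/m³.

2850 kg/m³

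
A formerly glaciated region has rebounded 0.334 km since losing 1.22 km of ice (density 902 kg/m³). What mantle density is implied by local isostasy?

ρ_m = ρ_ice t / u = 902 × 1.22 km/0.334 km = 3290 kg/m³.

3290 kg/m³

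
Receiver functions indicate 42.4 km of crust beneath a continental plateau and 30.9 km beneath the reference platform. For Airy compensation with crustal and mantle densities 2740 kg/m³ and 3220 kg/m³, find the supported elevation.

1.71 km

Excess crust Δ = 42.4 km − 30.9 km = 11.5 km, split between elevation h and root r with h + r = Δ.
Airy balance ρ_c h = (ρ_m − ρ_c) r gives r = h ρ_c/(ρ_m − ρ_c), so h (1 + ρ_c/(ρ_m − ρ_c)) = Δ, i.e. h = Δ (ρ_m − ρ_c)/ρ_m.
h = 11.5 km × 480/3220 = 1.71 km.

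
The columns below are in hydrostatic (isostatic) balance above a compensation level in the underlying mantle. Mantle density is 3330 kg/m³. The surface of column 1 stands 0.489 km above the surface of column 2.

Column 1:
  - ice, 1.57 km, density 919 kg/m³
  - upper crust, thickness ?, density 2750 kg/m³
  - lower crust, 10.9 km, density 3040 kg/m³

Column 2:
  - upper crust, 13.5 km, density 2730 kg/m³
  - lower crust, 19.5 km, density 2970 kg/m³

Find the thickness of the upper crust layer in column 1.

16.9 km

Take the compensation level at the base of the deeper column (depth z_c below the surface of column 1) and equate Σ ρ_i t_i down to z_c; mantle fills any gap and the z_c terms cancel.
Column 1: 1.57×919 + x×2750 + 10.9×3040 + (z_c − 12.47 − x)×3330
Column 2: 0.489×0 + 13.5×2730 + 19.5×2970 + (z_c − 0.489 − 33)×3330
The z_c×3330 term appears on both sides and cancels. Collect the known terms of each column as K = Σ(ρt)_known − 3330 × (depth of known layers): K_1 = 34578.83 − 3330×12.47 = −6946.27; K_2 = 94770 − 3330×(0.489 + 33) = −16748.37.
Balance: K_1 − x×(3330 − 2750) = K_2, so x = (K_1 − K_2)/(3330 − 2750) = 9802.1/580 = 16.9 km.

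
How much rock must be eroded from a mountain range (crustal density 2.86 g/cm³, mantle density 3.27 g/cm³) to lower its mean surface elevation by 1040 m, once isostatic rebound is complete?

Net drop Δ = e − u = e − e ρ_c/ρ_m = e (ρ_m − ρ_c)/ρ_m.
e = Δ ρ_m/(ρ_m − ρ_c) = 1040 m × 3.27/0.41 = 8290 m.

8290 m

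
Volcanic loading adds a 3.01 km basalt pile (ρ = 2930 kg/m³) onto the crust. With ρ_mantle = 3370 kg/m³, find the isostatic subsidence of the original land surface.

Subaerial loading: s = t ρ_load / ρ_m.
s = 3.01 km × 2930/3370 = 2.62 km.

2.62 km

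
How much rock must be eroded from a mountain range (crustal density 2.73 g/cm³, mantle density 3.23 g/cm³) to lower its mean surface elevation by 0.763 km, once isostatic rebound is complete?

Net drop Δ = e − u = e − e ρ_c/ρ_m = e (ρ_m − ρ_c)/ρ_m.
e = Δ ρ_m/(ρ_m − ρ_c) = 0.763 km × 3.23/0.5 = 4.93 km.

4.93 km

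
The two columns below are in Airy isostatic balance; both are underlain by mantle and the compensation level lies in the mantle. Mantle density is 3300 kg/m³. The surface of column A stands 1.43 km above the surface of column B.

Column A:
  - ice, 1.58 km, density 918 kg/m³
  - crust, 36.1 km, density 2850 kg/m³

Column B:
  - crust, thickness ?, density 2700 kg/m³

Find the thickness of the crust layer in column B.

Take the compensation level at the base of the deeper column (depth z_c below the surface of column A) and equate Σ ρ_i t_i down to z_c; mantle fills any gap and the z_c terms cancel.
Column A: 1.58×918 + 36.1×2850 + (z_c − 37.68)×3300
Column B: 1.43×0 + x×2700 + (z_c − 1.43 − 0 − x)×3300
The z_c×3300 term appears on both sides and cancels. Collect the known terms of each column as K = Σ(ρt)_known − 3300 × (depth of known layers): K_A = 104335.44 − 3300×37.68 = −20008.56; K_B = 0 − 3300×(1.43 + 0) = −4719.
Balance: K_A = K_B − x×(3300 − 2700), so x = (K_B − K_A)/(3300 − 2700) = 15289.6/600 = 25.5 km.

25.5 km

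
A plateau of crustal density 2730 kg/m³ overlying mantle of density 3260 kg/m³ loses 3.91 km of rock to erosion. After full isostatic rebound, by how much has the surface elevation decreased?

Rebound u = e ρ_c/ρ_m = 3.91 km × 2730/3260 = 3.274 km.
Net surface drop = e − u = 3.91 km − 3.274 km = e (ρ_m − ρ_c)/ρ_m = 0.636 km.

0.636 km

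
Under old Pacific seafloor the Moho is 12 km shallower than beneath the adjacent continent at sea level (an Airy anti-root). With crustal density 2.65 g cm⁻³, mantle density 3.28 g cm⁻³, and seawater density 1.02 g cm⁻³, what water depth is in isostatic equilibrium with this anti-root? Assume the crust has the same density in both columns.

4.64 km

Replacing a thickness d of crust by seawater at the top must be balanced by replacing crust with mantle at the base: d (ρ_c − ρ_w) = a (ρ_m − ρ_c).
d = a (ρ_m − ρ_c)/(ρ_c − ρ_w) = 12 km × 0.63/1.63 = 4.64 km.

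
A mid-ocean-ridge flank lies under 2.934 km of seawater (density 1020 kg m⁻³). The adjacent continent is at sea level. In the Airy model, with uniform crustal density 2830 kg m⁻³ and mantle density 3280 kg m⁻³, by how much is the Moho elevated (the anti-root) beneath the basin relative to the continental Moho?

Balancing pressure at the compensation depth: replacing crust with seawater at the top is compensated by replacing crust with mantle at the base: d (ρ_c − ρ_w) = a (ρ_m − ρ_c).
a = d (ρ_c − ρ_w)/(ρ_m − ρ_c) = 2.934 km × 1810/450 = 11.8 km.

11.8 km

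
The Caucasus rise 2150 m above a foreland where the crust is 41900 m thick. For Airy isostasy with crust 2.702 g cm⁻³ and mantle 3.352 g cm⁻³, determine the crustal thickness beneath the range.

53000 m

Root depth r = h ρ_c / (ρ_m − ρ_c) = 2150 m × 2.702 / 0.65 = 8937 m.
Total thickness = T + h + r = 41900 m + 2150 m + 8937 m = 53000 m.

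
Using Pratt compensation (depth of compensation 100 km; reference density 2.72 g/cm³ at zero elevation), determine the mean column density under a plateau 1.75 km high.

2.67 g/cm³

Pratt balance: ρ_ref D = ρ (D + h).
ρ = ρ_ref D/(D + h) = 2.72 × 100 km/(100 km + 1.75 km) = 2.67 g/cm³.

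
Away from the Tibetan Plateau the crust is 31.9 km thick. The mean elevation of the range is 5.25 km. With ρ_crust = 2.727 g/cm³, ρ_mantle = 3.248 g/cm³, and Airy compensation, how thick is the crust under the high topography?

64.6 km

Root depth r = h ρ_c / (ρ_m − ρ_c) = 5.25 km × 2.727 / 0.521 = 27.48 km.
Total thickness = T + h + r = 31.9 km + 5.25 km + 27.48 km = 64.6 km.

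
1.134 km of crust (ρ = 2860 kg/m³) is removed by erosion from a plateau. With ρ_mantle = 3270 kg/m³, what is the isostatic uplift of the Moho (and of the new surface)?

Unloading: uplift u = e ρ_c/ρ_m = 1.134 km × 2860/3270 = 0.992 km.

0.992 km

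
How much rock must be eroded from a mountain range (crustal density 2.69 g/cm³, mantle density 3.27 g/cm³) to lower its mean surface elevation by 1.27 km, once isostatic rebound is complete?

7.16 km

Net drop Δ = e − u = e − e ρ_c/ρ_m = e (ρ_m − ρ_c)/ρ_m.
e = Δ ρ_m/(ρ_m − ρ_c) = 1.27 km × 3.27/0.58 = 7.16 km.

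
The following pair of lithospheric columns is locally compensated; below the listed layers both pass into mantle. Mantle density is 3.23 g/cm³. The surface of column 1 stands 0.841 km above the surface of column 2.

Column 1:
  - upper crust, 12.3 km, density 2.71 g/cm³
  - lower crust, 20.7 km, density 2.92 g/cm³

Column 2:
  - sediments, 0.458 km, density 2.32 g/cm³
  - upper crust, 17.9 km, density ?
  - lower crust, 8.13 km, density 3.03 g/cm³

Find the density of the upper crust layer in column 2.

Take the compensation level at the base of the deeper column (depth z_c below the surface of column 1) and equate Σ ρ_i t_i down to z_c; mantle fills any gap and the z_c terms cancel.
Column 1: 12.3×2.71 + 20.7×2.92 + (z_c − 33)×3.23
Column 2: 0.841×0 + 0.458×2.32 + 17.9×ρ + 8.13×3.03 + (z_c − 0.841 − 26.488)×3.23
The z_c×3.23 term appears on both sides and cancels. Collect the known terms of each column as K = Σ(ρt)_known − 3.23 × (depth of known layers): K_1 = 93.777 − 3.23×33 = −12.813; K_2 = 25.69646 − 3.23×(0.841 + 26.488) = −62.57621.
Balance: K_1 = K_2 + 17.9×ρ, so ρ = (K_1 − K_2)/17.9 = 49.7632/17.9 = 2.78 g/cm³.

2.78 g/cm³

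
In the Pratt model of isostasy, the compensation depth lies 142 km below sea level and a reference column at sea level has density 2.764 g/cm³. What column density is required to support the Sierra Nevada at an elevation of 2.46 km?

2.72 g/cm³

Pratt balance: ρ_ref D = ρ (D + h).
ρ = ρ_ref D/(D + h) = 2.764 × 142 km/(142 km + 2.46 km) = 2.72 g/cm³.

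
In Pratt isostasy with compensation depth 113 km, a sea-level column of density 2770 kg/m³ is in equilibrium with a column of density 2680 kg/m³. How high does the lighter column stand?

ρ_ref D = ρ (D + h) → h = D (ρ_ref − ρ)/ρ.
h = 113 km × (2770 − 2680)/2680 = 3.79 km.

3.79 km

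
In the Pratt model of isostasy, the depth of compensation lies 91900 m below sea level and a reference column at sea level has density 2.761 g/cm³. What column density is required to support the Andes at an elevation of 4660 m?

Pratt balance: ρ_ref D = ρ (D + h).
ρ = ρ_ref D/(D + h) = 2.761 × 91900 m/(91900 m + 4660 m) = 2.63 g/cm³.

2.63 g/cm³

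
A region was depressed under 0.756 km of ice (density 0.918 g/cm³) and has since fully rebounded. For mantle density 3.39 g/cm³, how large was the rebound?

0.205 km

Removing the load lets mantle flow back in; uplift u satisfies ρ_ice t = ρ_m u.
u = t ρ_ice/ρ_m = 0.756 km × 0.918/3.39 = 0.205 km.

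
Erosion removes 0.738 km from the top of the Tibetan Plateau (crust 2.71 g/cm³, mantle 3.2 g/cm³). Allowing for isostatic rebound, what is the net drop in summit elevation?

0.113 km

Rebound u = e ρ_c/ρ_m = 0.738 km × 2.71/3.2 = 0.625 km.
Net surface drop = e − u = 0.738 km − 0.625 km = e (ρ_m − ρ_c)/ρ_m = 0.113 km.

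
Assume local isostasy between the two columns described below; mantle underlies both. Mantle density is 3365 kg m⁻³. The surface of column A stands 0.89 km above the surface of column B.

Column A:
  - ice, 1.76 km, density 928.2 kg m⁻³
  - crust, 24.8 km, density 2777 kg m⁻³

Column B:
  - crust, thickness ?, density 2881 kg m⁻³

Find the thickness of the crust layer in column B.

Take the compensation level at the base of the deeper column (depth z_c below the surface of column A) and equate Σ ρ_i t_i down to z_c; mantle fills any gap and the z_c terms cancel.
Column A: 1.76×928.2 + 24.8×2777 + (z_c − 26.56)×3365
Column B: 0.89×0 + x×2881 + (z_c − 0.89 − 0 − x)×3365
The z_c×3365 term appears on both sides and cancels. Collect the known terms of each column as K = Σ(ρt)_known − 3365 × (depth of known layers): K_A = 70503.232 − 3365×26.56 = −18871.168; K_B = 0 − 3365×(0.89 + 0) = −2994.85.
Balance: K_A = K_B − x×(3365 − 2881), so x = (K_B − K_A)/(3365 − 2881) = 15876.3/484 = 32.8 km.

32.8 km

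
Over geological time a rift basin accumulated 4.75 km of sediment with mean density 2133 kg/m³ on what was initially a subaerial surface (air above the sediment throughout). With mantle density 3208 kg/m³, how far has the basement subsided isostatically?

Subaerial load: s = t ρ_sed / ρ_m = 4.75 km × 2133/3208 = 3.16 km.

3.16 km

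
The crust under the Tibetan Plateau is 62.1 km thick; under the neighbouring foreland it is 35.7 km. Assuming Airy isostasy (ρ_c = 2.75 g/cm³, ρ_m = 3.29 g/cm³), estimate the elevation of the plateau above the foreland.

4.33 km

Excess crust Δ = 62.1 km − 35.7 km = 26.4 km, split between elevation h and root r with h + r = Δ.
Airy balance ρ_c h = (ρ_m − ρ_c) r gives r = h ρ_c/(ρ_m − ρ_c), so h (1 + ρ_c/(ρ_m − ρ_c)) = Δ, i.e. h = Δ (ρ_m − ρ_c)/ρ_m.
h = 26.4 km × 0.54/3.29 = 4.33 km.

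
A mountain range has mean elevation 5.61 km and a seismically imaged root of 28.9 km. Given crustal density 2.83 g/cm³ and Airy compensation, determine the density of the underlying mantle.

Airy balance: ρ_c h = (ρ_m − ρ_c) r → ρ_m = ρ_c (1 + h/r).
ρ_m = 2.83 × (1 + 5.61 km/28.9 km) = 3.38 g/cm³.

3.38 g/cm³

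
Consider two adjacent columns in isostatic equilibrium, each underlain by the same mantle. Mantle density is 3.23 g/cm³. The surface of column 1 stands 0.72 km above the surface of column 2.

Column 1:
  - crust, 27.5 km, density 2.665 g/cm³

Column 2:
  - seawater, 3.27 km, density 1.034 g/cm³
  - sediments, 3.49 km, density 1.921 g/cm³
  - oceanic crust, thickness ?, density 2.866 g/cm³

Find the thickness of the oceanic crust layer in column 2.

Take the compensation level at the base of the deeper column (depth z_c below the surface of column 1) and equate Σ ρ_i t_i down to z_c; mantle fills any gap and the z_c terms cancel.
Column 1: 27.5×2.665 + (z_c − 27.5)×3.23
Column 2: 0.72×0 + 3.27×1.034 + 3.49×1.921 + x×2.866 + (z_c − 0.72 − 6.76 − x)×3.23
The z_c×3.23 term appears on both sides and cancels. Collect the known terms of each column as K = Σ(ρt)_known − 3.23 × (depth of known layers): K_1 = 73.2875 − 3.23×27.5 = −15.5375; K_2 = 10.08547 − 3.23×(0.72 + 6.76) = −14.07493.
Balance: K_1 = K_2 − x×(3.23 − 2.866), so x = (K_2 − K_1)/(3.23 − 2.866) = 1.46257/0.364 = 4.02 km.

4.02 km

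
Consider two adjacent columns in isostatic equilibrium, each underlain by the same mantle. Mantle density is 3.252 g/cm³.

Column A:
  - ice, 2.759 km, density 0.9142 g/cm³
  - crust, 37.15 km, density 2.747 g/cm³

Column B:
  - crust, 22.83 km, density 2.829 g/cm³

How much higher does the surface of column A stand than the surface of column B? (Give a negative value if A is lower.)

For any compensation level in the mantle, the mantle terms cancel and isostasy reduces to e = (Σt_A − Σt_B) − (Σ(ρt)_A − Σ(ρt)_B) / ρ_m.
Σt_A = 39.909 km; Σt_B = 22.83 km; Σ(ρt)_A = 104.573328; Σ(ρt)_B = 64.58607 (in km·g/cm³).
e = (39.909 − 22.83) − (104.573328 − 64.58607) / 3.252 = 4.78 km.

4.78 km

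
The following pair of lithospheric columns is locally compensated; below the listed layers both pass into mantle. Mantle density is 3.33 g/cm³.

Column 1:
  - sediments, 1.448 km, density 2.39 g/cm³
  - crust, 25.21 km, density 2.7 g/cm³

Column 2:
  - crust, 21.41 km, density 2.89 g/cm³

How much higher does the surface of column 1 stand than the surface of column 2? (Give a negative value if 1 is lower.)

2.35 km

For any compensation level in the mantle, the mantle terms cancel and isostasy reduces to e = (Σt_1 − Σt_2) − (Σ(ρt)_1 − Σ(ρt)_2) / ρ_m.
Σt_1 = 26.658 km; Σt_2 = 21.41 km; Σ(ρt)_1 = 71.52772; Σ(ρt)_2 = 61.8749 (in km·g/cm³).
e = (26.658 − 21.41) − (71.52772 − 61.8749) / 3.33 = 2.35 km.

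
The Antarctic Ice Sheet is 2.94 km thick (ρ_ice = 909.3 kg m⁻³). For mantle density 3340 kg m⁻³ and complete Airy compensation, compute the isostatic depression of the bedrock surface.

0.8 km

In Airy isostatic equilibrium: the ice load ρ_ice t is balanced by mantle displaced below, ρ_m s.
s = t ρ_ice / ρ_m = 2.94 km × 909.3/3340 = 0.8 km.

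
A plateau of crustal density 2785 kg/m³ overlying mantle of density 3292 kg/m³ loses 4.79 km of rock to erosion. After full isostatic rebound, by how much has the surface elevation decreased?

0.738 km

Rebound u = e ρ_c/ρ_m = 4.79 km × 2785/3292 = 4.052 km.
Net surface drop = e − u = 4.79 km − 4.052 km = e (ρ_m − ρ_c)/ρ_m = 0.738 km.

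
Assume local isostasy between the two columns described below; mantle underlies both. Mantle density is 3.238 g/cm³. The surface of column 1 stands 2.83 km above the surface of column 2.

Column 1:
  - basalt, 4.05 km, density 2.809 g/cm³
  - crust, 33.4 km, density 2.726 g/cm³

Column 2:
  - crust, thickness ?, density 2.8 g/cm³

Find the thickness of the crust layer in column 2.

22.1 km

Take the compensation level at the base of the deeper column (depth z_c below the surface of column 1) and equate Σ ρ_i t_i down to z_c; mantle fills any gap and the z_c terms cancel.
Column 1: 4.05×2.809 + 33.4×2.726 + (z_c − 37.45)×3.238
Column 2: 2.83×0 + x×2.8 + (z_c − 2.83 − 0 − x)×3.238
The z_c×3.238 term appears on both sides and cancels. Collect the known terms of each column as K = Σ(ρt)_known − 3.238 × (depth of known layers): K_1 = 102.42485 − 3.238×37.45 = −18.83825; K_2 = 0 − 3.238×(2.83 + 0) = −9.16354.
Balance: K_1 = K_2 − x×(3.238 − 2.8), so x = (K_2 − K_1)/(3.238 − 2.8) = 9.67471/0.438 = 22.1 km.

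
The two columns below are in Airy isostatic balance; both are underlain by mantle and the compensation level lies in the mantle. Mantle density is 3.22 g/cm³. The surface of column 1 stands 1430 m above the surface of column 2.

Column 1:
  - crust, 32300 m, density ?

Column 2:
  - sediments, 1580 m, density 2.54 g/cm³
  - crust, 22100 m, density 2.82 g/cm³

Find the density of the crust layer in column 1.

2.77 g/cm³

Take the compensation level at the base of the deeper column (depth z_c below the surface of column 1) and equate Σ ρ_i t_i down to z_c; mantle fills any gap and the z_c terms cancel.
Column 1: 32300×ρ + (z_c − 32300)×3.22
Column 2: 1430×0 + 1580×2.54 + 22100×2.82 + (z_c − 1430 − 23680)×3.22
The z_c×3.22 term appears on both sides and cancels. Collect the known terms of each column as K = Σ(ρt)_known − 3.22 × (depth of known layers): K_1 = 0 − 3.22×32300 = −104006; K_2 = 66335.2 − 3.22×(1430 + 23680) = −14519.
Balance: K_1 + 32300×ρ = K_2, so ρ = (K_2 − K_1)/32300 = 89487/32300 = 2.77 g/cm³.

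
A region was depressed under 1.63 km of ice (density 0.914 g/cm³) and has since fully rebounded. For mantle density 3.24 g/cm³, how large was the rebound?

0.46 km

Removing the load lets mantle flow back in; uplift u satisfies ρ_ice t = ρ_m u.
u = t ρ_ice/ρ_m = 1.63 km × 0.914/3.24 = 0.46 km.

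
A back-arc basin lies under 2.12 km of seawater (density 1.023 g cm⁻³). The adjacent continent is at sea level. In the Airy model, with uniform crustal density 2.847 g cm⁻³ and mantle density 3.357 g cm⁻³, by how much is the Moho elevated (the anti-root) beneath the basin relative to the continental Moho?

For local isostatic compensation: replacing crust with seawater at the top is compensated by replacing crust with mantle at the base: d (ρ_c − ρ_w) = a (ρ_m − ρ_c).
a = d (ρ_c − ρ_w)/(ρ_m − ρ_c) = 2.12 km × 1.824/0.51 = 7.58 km.

7.58 km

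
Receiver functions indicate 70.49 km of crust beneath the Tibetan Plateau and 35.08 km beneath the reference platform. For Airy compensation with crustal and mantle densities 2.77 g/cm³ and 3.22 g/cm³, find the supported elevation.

4.95 km

Excess crust Δ = 70.49 km − 35.08 km = 35.41 km, split between elevation h and root r with h + r = Δ.
Airy balance ρ_c h = (ρ_m − ρ_c) r gives r = h ρ_c/(ρ_m − ρ_c), so h (1 + ρ_c/(ρ_m − ρ_c)) = Δ, i.e. h = Δ (ρ_m − ρ_c)/ρ_m.
h = 35.41 km × 0.45/3.22 = 4.95 km.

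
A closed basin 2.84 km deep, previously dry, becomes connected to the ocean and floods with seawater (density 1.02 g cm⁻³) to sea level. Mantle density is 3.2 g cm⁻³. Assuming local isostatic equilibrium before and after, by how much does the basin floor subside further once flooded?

1.33 km

After flooding the water column is d + s deep. Its weight must equal the weight of mantle displaced by the extra subsidence s: (d + s) ρ_w = s ρ_m.
s = d ρ_w / (ρ_m − ρ_w) = 2.84 km × 1.02/(3.2 − 1.02) = 1.33 km.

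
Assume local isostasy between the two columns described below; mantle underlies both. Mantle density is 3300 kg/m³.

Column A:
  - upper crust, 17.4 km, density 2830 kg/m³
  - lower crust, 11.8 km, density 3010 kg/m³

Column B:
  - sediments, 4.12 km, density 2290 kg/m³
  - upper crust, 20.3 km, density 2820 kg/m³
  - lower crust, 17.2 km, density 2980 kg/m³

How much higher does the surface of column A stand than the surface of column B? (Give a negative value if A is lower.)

For any compensation level in the mantle, the mantle terms cancel and isostasy reduces to e = (Σt_A − Σt_B) − (Σ(ρt)_A − Σ(ρt)_B) / ρ_m.
Σt_A = 29.2 km; Σt_B = 41.62 km; Σ(ρt)_A = 84760; Σ(ρt)_B = 117936.8 (in km·kg/m³).
e = (29.2 − 41.62) − (84760 − 117936.8) / 3300 = −2.37 km.

−2.37 km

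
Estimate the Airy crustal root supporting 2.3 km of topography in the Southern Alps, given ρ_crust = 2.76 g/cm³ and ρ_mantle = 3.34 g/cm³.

10.9 km

For local isostatic compensation: the weight of the topography is balanced by the buoyancy of the root, ρ_c h = (ρ_m − ρ_c) r.
r = h · ρ_c / (ρ_m − ρ_c) = 2.3 km × 2.76 / (3.34 − 2.76) = 10.9 km.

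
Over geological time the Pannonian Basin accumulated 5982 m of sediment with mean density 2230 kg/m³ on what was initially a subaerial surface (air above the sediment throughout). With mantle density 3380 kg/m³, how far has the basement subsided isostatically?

3950 m

Subaerial load: s = t ρ_sed / ρ_m = 5982 m × 2230/3380 = 3950 m.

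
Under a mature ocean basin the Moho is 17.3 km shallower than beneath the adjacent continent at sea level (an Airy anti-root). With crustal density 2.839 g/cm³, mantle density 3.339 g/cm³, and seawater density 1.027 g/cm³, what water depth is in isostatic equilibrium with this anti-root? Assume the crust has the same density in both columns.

Replacing a thickness d of crust by seawater at the top must be balanced by replacing crust with mantle at the base: d (ρ_c − ρ_w) = a (ρ_m − ρ_c).
d = a (ρ_m − ρ_c)/(ρ_c − ρ_w) = 17.3 km × 0.5/1.812 = 4.77 km.

4.77 km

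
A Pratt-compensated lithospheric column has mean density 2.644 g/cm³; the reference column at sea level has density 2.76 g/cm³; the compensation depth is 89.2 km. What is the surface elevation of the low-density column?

ρ_ref D = ρ (D + h) → h = D (ρ_ref − ρ)/ρ.
h = 89.2 km × (2.76 − 2.644)/2.644 = 3.91 km.

3.91 km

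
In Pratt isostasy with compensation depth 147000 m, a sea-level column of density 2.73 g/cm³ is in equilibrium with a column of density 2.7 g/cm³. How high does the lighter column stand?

ρ_ref D = ρ (D + h) → h = D (ρ_ref − ρ)/ρ.
h = 147000 m × (2.73 − 2.7)/2.7 = 1630 m.

1630 m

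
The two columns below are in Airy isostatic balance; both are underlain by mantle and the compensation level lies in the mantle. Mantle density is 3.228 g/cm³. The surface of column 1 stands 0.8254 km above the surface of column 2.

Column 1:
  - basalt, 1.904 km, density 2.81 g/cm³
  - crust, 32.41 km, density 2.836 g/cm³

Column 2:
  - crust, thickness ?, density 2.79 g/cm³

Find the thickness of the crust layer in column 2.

24.7 km

Take the compensation level at the base of the deeper column (depth z_c below the surface of column 1) and equate Σ ρ_i t_i down to z_c; mantle fills any gap and the z_c terms cancel.
Column 1: 1.904×2.81 + 32.41×2.836 + (z_c − 34.314)×3.228
Column 2: 0.8254×0 + x×2.79 + (z_c − 0.8254 − 0 − x)×3.228
The z_c×3.228 term appears on both sides and cancels. Collect the known terms of each column as K = Σ(ρt)_known − 3.228 × (depth of known layers): K_1 = 97.265 − 3.228×34.314 = −13.500592; K_2 = 0 − 3.228×(0.8254 + 0) = −2.6643912.
Balance: K_1 = K_2 − x×(3.228 − 2.79), so x = (K_2 − K_1)/(3.228 − 2.79) = 10.8362/0.438 = 24.7 km.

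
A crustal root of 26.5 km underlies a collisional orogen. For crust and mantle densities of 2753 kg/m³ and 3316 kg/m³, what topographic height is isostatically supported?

Equating mass per unit area of the two columns: ρ_c h = (ρ_m − ρ_c) r.
h = r (ρ_m − ρ_c) / ρ_c = 26.5 km × (3316 − 2753) / 2753 = 5.42 km.

5.42 km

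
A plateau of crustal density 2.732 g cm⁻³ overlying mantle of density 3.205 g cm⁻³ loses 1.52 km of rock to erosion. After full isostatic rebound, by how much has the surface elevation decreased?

0.224 km

Rebound u = e ρ_c/ρ_m = 1.52 km × 2.732/3.205 = 1.296 km.
Net surface drop = e − u = 1.52 km − 1.296 km = e (ρ_m − ρ_c)/ρ_m = 0.224 km.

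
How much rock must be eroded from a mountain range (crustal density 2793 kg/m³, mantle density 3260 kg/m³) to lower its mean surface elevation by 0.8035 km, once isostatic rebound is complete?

5.61 km

Net drop Δ = e − u = e − e ρ_c/ρ_m = e (ρ_m − ρ_c)/ρ_m.
e = Δ ρ_m/(ρ_m − ρ_c) = 0.8035 km × 3260/467 = 5.61 km.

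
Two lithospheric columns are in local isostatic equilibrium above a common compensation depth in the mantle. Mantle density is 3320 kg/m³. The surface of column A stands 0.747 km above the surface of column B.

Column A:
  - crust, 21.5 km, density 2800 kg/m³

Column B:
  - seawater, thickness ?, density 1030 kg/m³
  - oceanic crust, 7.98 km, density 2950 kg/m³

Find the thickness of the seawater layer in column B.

Take the compensation level at the base of the deeper column (depth z_c below the surface of column A) and equate Σ ρ_i t_i down to z_c; mantle fills any gap and the z_c terms cancel.
Column A: 21.5×2800 + (z_c − 21.5)×3320
Column B: 0.747×0 + x×1030 + 7.98×2950 + (z_c − 0.747 − 7.98 − x)×3320
The z_c×3320 term appears on both sides and cancels. Collect the known terms of each column as K = Σ(ρt)_known − 3320 × (depth of known layers): K_A = 60200 − 3320×21.5 = −11180; K_B = 23541 − 3320×(0.747 + 7.98) = −5432.64.
Balance: K_A = K_B − x×(3320 − 1030), so x = (K_B − K_A)/(3320 − 1030) = 5747.36/2290 = 2.51 km.

2.51 km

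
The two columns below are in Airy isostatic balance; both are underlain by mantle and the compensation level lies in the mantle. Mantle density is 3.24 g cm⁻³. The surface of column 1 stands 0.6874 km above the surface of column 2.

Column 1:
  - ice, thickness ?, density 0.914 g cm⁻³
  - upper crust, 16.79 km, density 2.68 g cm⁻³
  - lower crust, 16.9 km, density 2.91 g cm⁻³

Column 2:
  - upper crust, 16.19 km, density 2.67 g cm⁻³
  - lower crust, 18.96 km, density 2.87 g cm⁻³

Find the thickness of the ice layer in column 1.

1.5 km

Take the compensation level at the base of the deeper column (depth z_c below the surface of column 1) and equate Σ ρ_i t_i down to z_c; mantle fills any gap and the z_c terms cancel.
Column 1: x×0.914 + 16.79×2.68 + 16.9×2.91 + (z_c − 33.69 − x)×3.24
Column 2: 0.6874×0 + 16.19×2.67 + 18.96×2.87 + (z_c − 0.6874 − 35.15)×3.24
The z_c×3.24 term appears on both sides and cancels. Collect the known terms of each column as K = Σ(ρt)_known − 3.24 × (depth of known layers): K_1 = 94.1762 − 3.24×33.69 = −14.9794; K_2 = 97.6425 − 3.24×(0.6874 + 35.15) = −18.470676.
Balance: K_1 − x×(3.24 − 0.914) = K_2, so x = (K_1 − K_2)/(3.24 − 0.914) = 3.49128/2.326 = 1.5 km.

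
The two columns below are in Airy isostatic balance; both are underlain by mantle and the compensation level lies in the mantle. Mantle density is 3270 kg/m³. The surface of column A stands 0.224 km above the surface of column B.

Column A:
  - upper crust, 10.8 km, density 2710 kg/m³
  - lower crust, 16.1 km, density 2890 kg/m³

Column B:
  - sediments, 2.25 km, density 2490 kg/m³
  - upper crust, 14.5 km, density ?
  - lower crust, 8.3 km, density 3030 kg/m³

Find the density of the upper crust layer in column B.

2740 kg/m³

Take the compensation level at the base of the deeper column (depth z_c below the surface of column A) and equate Σ ρ_i t_i down to z_c; mantle fills any gap and the z_c terms cancel.
Column A: 10.8×2710 + 16.1×2890 + (z_c − 26.9)×3270
Column B: 0.224×0 + 2.25×2490 + 14.5×ρ + 8.3×3030 + (z_c − 0.224 − 25.05)×3270
The z_c×3270 term appears on both sides and cancels. Collect the known terms of each column as K = Σ(ρt)_known − 3270 × (depth of known layers): K_A = 75797 − 3270×26.9 = −12166; K_B = 30751.5 − 3270×(0.224 + 25.05) = −51894.48.
Balance: K_A = K_B + 14.5×ρ, so ρ = (K_A − K_B)/14.5 = 39728.5/14.5 = 2740 kg/m³.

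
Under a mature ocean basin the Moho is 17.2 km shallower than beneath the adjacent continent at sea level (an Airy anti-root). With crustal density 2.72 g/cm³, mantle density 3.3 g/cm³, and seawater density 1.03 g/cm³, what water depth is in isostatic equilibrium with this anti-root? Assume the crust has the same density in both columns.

5.9 km

Replacing a thickness d of crust by seawater at the top must be balanced by replacing crust with mantle at the base: d (ρ_c − ρ_w) = a (ρ_m − ρ_c).
d = a (ρ_m − ρ_c)/(ρ_c − ρ_w) = 17.2 km × 0.58/1.69 = 5.9 km.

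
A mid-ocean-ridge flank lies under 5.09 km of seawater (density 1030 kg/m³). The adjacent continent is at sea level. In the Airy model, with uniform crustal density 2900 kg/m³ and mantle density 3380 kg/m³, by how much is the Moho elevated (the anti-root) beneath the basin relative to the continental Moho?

Balancing pressure at the compensation depth: replacing crust with seawater at the top is compensated by replacing crust with mantle at the base: d (ρ_c − ρ_w) = a (ρ_m − ρ_c).
a = d (ρ_c − ρ_w)/(ρ_m − ρ_c) = 5.09 km × 1870/480 = 19.8 km.

19.8 km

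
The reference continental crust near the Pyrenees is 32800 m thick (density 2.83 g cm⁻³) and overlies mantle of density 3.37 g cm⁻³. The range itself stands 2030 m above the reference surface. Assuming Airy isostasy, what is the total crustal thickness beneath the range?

45500 m

Root depth r = h ρ_c / (ρ_m − ρ_c) = 2030 m × 2.83 / 0.54 = 10640 m.
Total thickness = T + h + r = 32800 m + 2030 m + 10640 m = 45500 m.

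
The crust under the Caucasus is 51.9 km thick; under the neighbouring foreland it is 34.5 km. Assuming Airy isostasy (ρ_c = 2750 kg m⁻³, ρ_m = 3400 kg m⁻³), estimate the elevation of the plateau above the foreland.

3.33 km

Excess crust Δ = 51.9 km − 34.5 km = 17.4 km, split between elevation h and root r with h + r = Δ.
Airy balance ρ_c h = (ρ_m − ρ_c) r gives r = h ρ_c/(ρ_m − ρ_c), so h (1 + ρ_c/(ρ_m − ρ_c)) = Δ, i.e. h = Δ (ρ_m − ρ_c)/ρ_m.
h = 17.4 km × 650/3400 = 3.33 km.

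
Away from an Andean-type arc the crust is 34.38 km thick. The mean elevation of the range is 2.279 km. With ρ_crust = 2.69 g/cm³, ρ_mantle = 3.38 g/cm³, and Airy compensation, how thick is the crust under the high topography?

45.5 km

Root depth r = h ρ_c / (ρ_m − ρ_c) = 2.279 km × 2.69 / 0.69 = 8.885 km.
Total thickness = T + h + r = 34.38 km + 2.279 km + 8.885 km = 45.5 km.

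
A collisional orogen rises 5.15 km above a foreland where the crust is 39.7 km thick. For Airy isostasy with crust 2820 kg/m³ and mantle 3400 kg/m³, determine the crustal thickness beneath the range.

Root depth r = h ρ_c / (ρ_m − ρ_c) = 5.15 km × 2820 / 580 = 25.04 km.
Total thickness = T + h + r = 39.7 km + 5.15 km + 25.04 km = 69.9 km.

69.9 km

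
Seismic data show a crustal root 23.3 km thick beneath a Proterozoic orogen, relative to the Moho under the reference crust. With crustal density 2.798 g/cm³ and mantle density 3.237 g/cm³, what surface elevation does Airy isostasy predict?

Balancing pressure at the compensation depth: ρ_c h = (ρ_m − ρ_c) r.
h = r (ρ_m − ρ_c) / ρ_c = 23.3 km × (3.237 − 2.798) / 2.798 = 3.66 km.

3.66 km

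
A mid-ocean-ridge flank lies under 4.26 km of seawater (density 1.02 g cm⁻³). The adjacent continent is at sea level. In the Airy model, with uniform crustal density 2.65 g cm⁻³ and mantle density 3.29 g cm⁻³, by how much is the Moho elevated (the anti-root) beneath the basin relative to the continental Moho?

10.8 km

For local isostatic compensation: replacing crust with seawater at the top is compensated by replacing crust with mantle at the base: d (ρ_c − ρ_w) = a (ρ_m − ρ_c).
a = d (ρ_c − ρ_w)/(ρ_m − ρ_c) = 4.26 km × 1.63/0.64 = 10.8 km.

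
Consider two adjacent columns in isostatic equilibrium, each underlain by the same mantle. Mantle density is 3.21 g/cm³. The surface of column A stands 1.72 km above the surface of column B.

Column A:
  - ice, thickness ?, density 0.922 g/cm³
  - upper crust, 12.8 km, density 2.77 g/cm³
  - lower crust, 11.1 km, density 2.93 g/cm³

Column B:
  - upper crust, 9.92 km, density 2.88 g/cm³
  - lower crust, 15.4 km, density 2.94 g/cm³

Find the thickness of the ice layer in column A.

1.84 km

Take the compensation level at the base of the deeper column (depth z_c below the surface of column A) and equate Σ ρ_i t_i down to z_c; mantle fills any gap and the z_c terms cancel.
Column A: x×0.922 + 12.8×2.77 + 11.1×2.93 + (z_c − 23.9 − x)×3.21
Column B: 1.72×0 + 9.92×2.88 + 15.4×2.94 + (z_c − 1.72 − 25.32)×3.21
The z_c×3.21 term appears on both sides and cancels. Collect the known terms of each column as K = Σ(ρt)_known − 3.21 × (depth of known layers): K_A = 67.979 − 3.21×23.9 = −8.74; K_B = 73.8456 − 3.21×(1.72 + 25.32) = −12.9528.
Balance: K_A − x×(3.21 − 0.922) = K_B, so x = (K_A − K_B)/(3.21 − 0.922) = 4.2128/2.288 = 1.84 km.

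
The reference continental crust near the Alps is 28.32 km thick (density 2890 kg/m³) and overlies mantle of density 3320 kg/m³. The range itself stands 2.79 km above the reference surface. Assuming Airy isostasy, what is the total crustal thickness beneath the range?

Root depth r = h ρ_c / (ρ_m − ρ_c) = 2.79 km × 2890 / 430 = 18.75 km.
Total thickness = T + h + r = 28.32 km + 2.79 km + 18.75 km = 49.9 km.

49.9 km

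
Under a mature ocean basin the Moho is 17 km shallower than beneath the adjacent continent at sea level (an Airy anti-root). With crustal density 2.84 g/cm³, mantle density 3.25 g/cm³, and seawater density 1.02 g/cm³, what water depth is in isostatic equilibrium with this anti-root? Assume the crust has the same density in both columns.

Replacing a thickness d of crust by seawater at the top must be balanced by replacing crust with mantle at the base: d (ρ_c − ρ_w) = a (ρ_m − ρ_c).
d = a (ρ_m − ρ_c)/(ρ_c − ρ_w) = 17 km × 0.41/1.82 = 3.83 km.

3.83 km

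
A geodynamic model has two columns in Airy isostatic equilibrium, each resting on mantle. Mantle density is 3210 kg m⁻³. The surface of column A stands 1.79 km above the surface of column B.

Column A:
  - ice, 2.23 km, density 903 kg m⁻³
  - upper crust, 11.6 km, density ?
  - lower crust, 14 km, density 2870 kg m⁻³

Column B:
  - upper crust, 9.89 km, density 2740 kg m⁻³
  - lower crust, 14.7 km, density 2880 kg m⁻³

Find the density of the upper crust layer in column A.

2750 kg m⁻³

Take the compensation level at the base of the deeper column (depth z_c below the surface of column A) and equate Σ ρ_i t_i down to z_c; mantle fills any gap and the z_c terms cancel.
Column A: 2.23×903 + 11.6×ρ + 14×2870 + (z_c − 27.83)×3210
Column B: 1.79×0 + 9.89×2740 + 14.7×2880 + (z_c − 1.79 − 24.59)×3210
The z_c×3210 term appears on both sides and cancels. Collect the known terms of each column as K = Σ(ρt)_known − 3210 × (depth of known layers): K_A = 42193.69 − 3210×27.83 = −47140.61; K_B = 69434.6 − 3210×(1.79 + 24.59) = −15245.2.
Balance: K_A + 11.6×ρ = K_B, so ρ = (K_B − K_A)/11.6 = 31895.4/11.6 = 2750 kg m⁻³.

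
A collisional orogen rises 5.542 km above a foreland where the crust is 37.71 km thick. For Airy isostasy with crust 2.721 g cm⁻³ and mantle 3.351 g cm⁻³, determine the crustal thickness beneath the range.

Root depth r = h ρ_c / (ρ_m − ρ_c) = 5.542 km × 2.721 / 0.63 = 23.94 km.
Total thickness = T + h + r = 37.71 km + 5.542 km + 23.94 km = 67.2 km.

67.2 km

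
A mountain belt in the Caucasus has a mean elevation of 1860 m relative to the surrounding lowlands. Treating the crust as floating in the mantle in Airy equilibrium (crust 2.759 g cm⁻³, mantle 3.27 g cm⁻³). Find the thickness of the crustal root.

Balancing pressure at the compensation depth: the weight of the topography is balanced by the buoyancy of the root, ρ_c h = (ρ_m − ρ_c) r.
r = h · ρ_c / (ρ_m − ρ_c) = 1860 m × 2.759 / (3.27 − 2.759) = 10000 m.

10000 m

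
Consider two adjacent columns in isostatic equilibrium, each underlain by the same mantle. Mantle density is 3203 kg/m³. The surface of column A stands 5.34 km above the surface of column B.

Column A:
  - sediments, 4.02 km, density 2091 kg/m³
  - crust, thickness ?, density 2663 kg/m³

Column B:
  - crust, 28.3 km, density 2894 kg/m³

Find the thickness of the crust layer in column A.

Take the compensation level at the base of the deeper column (depth z_c below the surface of column A) and equate Σ ρ_i t_i down to z_c; mantle fills any gap and the z_c terms cancel.
Column A: 4.02×2091 + x×2663 + (z_c − 4.02 − x)×3203
Column B: 5.34×0 + 28.3×2894 + (z_c − 5.34 − 28.3)×3203
The z_c×3203 term appears on both sides and cancels. Collect the known terms of each column as K = Σ(ρt)_known − 3203 × (depth of known layers): K_A = 8405.82 − 3203×4.02 = −4470.24; K_B = 81900.2 − 3203×(5.34 + 28.3) = −25848.72.
Balance: K_A − x×(3203 − 2663) = K_B, so x = (K_A − K_B)/(3203 − 2663) = 21378.5/540 = 39.6 km.

39.6 km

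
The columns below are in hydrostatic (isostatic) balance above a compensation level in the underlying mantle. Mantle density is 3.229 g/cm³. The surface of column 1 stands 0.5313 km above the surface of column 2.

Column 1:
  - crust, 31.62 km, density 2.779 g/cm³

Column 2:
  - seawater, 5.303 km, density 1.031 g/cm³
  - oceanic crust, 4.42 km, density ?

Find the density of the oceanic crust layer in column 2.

Take the compensation level at the base of the deeper column (depth z_c below the surface of column 1) and equate Σ ρ_i t_i down to z_c; mantle fills any gap and the z_c terms cancel.
Column 1: 31.62×2.779 + (z_c − 31.62)×3.229
Column 2: 0.5313×0 + 5.303×1.031 + 4.42×ρ + (z_c − 0.5313 − 9.723)×3.229
The z_c×3.229 term appears on both sides and cancels. Collect the known terms of each column as K = Σ(ρt)_known − 3.229 × (depth of known layers): K_1 = 87.87198 − 3.229×31.62 = −14.229; K_2 = 5.467393 − 3.229×(0.5313 + 9.723) = −27.6437417.
Balance: K_1 = K_2 + 4.42×ρ, so ρ = (K_1 − K_2)/4.42 = 13.4147/4.42 = 3.04 g/cm³.

3.04 g/cm³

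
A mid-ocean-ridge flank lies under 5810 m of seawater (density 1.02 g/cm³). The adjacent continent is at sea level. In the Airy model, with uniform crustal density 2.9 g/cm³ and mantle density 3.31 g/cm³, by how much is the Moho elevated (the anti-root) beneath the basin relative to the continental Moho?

In Airy isostatic equilibrium: replacing crust with seawater at the top is compensated by replacing crust with mantle at the base: d (ρ_c − ρ_w) = a (ρ_m − ρ_c).
a = d (ρ_c − ρ_w)/(ρ_m − ρ_c) = 5810 m × 1.88/0.41 = 26600 m.

26600 m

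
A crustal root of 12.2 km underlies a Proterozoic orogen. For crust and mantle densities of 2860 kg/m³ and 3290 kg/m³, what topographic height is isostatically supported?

Isostatic balance requires: ρ_c h = (ρ_m − ρ_c) r.
h = r (ρ_m − ρ_c) / ρ_c = 12.2 km × (3290 − 2860) / 2860 = 1.83 km.

1.83 km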